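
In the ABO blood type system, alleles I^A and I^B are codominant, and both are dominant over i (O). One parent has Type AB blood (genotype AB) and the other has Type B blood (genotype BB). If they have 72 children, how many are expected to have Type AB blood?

Cross: AB × BB
Possible offspring genotypes: 2 AB, 2 BB
Blood type counts: 2 Type AB, 2 Type B
Probability of Type AB: 2/4 = 1/2
Expected count = 1/2 × 72 = 36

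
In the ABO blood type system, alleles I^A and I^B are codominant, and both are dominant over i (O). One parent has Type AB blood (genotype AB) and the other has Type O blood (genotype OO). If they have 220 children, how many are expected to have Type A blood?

Cross: AB × OO
Possible offspring genotypes: 2 AO, 2 BO
Blood type counts: 2 Type A, 2 Type B
Probability of Type A: 2/4 = 1/2
Expected count = 1/2 × 220 = 110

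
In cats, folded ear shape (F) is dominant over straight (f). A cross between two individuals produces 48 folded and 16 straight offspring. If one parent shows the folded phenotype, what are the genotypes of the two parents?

Observed offspring: 48 folded, 16 straight
The observed ratio simplifies to 3:1. Straight (ff) offspring appear, so each parent must contribute one f allele. The parent stated to show folded carries F, so it is Ff. The other parent is then either Ff or ff: Ff × ff would give a 1:1 split, whereas Ff × Ff gives 3:1 — matching the data. So both parents are heterozygous (Ff × Ff).
Parent genotypes: Ff × Ff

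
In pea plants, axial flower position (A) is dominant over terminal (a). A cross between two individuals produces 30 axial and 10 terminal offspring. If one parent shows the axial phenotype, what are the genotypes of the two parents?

Observed offspring: 30 axial, 10 terminal
The observed ratio simplifies to 3:1. Terminal (aa) offspring appear, so each parent must contribute one a allele. The parent stated to show axial carries A, so it is Aa. The other parent is then either Aa or aa: Aa × aa would give a 1:1 split, whereas Aa × Aa gives 3:1 — matching the data. So both parents are heterozygous (Aa × Aa).
Parent genotypes: Aa × Aa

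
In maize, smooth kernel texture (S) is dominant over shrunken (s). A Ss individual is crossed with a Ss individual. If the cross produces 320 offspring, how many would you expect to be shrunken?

Punnett square for Ss × Ss:
Offspring genotypes: 1 SS, 2 Ss, 1 ss
smooth: 3, shrunken: 1
shrunken: 1 out of 4 → fraction 1/4
Expected count = 1/4 × 320 = 80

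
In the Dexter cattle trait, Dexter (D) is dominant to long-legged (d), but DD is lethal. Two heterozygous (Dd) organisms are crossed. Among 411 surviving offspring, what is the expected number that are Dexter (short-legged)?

Cross: Dd × Dd
Punnett square offspring (before lethality): 1 DD, 2 Dd, 1 dd
The DD genotype is lethal (embryos die); surviving offspring: 2 Dd, 1 dd
Dexter (short-legged): 2 out of 3 → fraction 2/3
Expected count = 2/3 × 411 = 274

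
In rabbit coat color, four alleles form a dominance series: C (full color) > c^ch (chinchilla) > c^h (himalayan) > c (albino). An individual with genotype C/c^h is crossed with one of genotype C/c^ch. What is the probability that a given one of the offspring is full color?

Cross: C/c^h × C/c^ch
Allele dominance: C > c^ch > c^h > c
Offspring genotypes: 1 C/C, 1 C/c^ch, 1 C/c^h, 1 c^ch/c^h
Phenotype counts: 3 full color, 1 chinchilla
full color: 3 out of 4
Probability: 3/4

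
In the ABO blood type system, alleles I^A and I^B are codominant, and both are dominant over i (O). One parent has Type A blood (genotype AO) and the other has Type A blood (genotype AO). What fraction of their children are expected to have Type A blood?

Cross: AO × AO
Possible offspring genotypes: 1 AA, 2 AO, 1 OO
Blood type counts: 3 Type A, 1 Type O
Probability of Type A: 3/4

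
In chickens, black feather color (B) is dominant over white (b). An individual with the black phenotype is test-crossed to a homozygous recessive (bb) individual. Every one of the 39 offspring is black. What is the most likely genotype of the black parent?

Test cross: ? × bb
All offspring are black.
If the unknown parent were heterozygous (Bb), about half of 39 offspring would be white; none are. The unknown parent is most likely homozygous dominant (BB).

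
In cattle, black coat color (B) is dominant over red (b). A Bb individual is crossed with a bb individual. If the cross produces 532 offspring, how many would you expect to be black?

Punnett square for Bb × bb:
Offspring genotypes: 2 Bb, 2 bb
black: 2, red: 2
black: 2 out of 4 → fraction 1/2
Expected count = 1/2 × 532 = 266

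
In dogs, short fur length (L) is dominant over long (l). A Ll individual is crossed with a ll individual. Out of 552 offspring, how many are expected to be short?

Punnett square for Ll × ll:
Offspring genotypes: 2 Ll, 2 ll
short: 2, long: 2
short: 2 out of 4 → fraction 1/2
Expected count = 1/2 × 552 = 276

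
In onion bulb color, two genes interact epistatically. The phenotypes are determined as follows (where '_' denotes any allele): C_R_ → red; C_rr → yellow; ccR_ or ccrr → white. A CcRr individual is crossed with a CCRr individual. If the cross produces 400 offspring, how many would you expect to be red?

Cross: CcRr × CCRr — consider each gene separately:
C gene: Cc × CC → 2 CC, 2 Cc → 4 C_ (out of 4)
R gene: Rr × Rr → 1 RR, 2 Rr, 1 rr → 3 R_ : 1 rr (out of 4)
Genotype classes (out of 4 × 4 = 16): C_R_ = 4×3 = 12; C_rr = 4×1 = 4
Apply the phenotype rules: C_R_ (12) → red; C_rr (4) → yellow
Phenotype counts (out of 16): 12 red, 4 yellow
red: 12 out of 16 → fraction 3/4
Expected count = 3/4 × 400 = 300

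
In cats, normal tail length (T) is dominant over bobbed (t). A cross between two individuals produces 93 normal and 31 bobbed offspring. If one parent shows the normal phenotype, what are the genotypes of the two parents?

Observed offspring: 93 normal, 31 bobbed
The observed ratio simplifies to 3:1. Bobbed (tt) offspring appear, so each parent must contribute one t allele. The parent stated to show normal carries T, so it is Tt. The other parent is then either Tt or tt: Tt × tt would give a 1:1 split, whereas Tt × Tt gives 3:1 — matching the data. So both parents are heterozygous (Tt × Tt).
Parent genotypes: Tt × Tt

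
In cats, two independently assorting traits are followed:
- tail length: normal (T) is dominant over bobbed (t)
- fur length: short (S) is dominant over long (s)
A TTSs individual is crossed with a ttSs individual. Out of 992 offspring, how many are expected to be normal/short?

Dihybrid cross TTSs × ttSs — consider each gene separately:
tail length: TT × tt → 4 Tt → 4 T_ (out of 4)
fur length: Ss × Ss → 1 SS, 2 Ss, 1 ss → 3 S_ : 1 ss (out of 4)
Combine (counts out of 4 × 4 = 16): normal/short (T_S_) = 4×3 = 12; normal/long (T_ss) = 4×1 = 4
Phenotype counts (out of 16): 12 normal/short, 4 normal/long
normal/short: 12 out of 16 → fraction 3/4
Expected count = 3/4 × 992 = 744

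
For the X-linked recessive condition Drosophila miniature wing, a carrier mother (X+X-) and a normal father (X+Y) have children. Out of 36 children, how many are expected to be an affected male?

Cross: X+X- × X+Y
Offspring: 1 X+X+, 1 X+Y, 1 X+X-, 1 X-Y
Probability of an affected male: 1/4
Expected count = 1/4 × 36 = 9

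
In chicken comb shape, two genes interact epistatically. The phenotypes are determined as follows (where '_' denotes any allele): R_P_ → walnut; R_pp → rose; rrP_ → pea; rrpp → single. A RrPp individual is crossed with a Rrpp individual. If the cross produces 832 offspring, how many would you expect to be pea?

Cross: RrPp × Rrpp — consider each gene separately:
R gene: Rr × Rr → 1 RR, 2 Rr, 1 rr → 3 R_ : 1 rr (out of 4)
P gene: Pp × pp → 2 Pp, 2 pp → 2 P_ : 2 pp (out of 4)
Genotype classes (out of 4 × 4 = 16): R_P_ = 3×2 = 6; R_pp = 3×2 = 6; rrP_ = 1×2 = 2; rrpp = 1×2 = 2
Apply the phenotype rules: R_P_ (6) → walnut; R_pp (6) → rose; rrP_ (2) → pea; rrpp (2) → single
Phenotype counts (out of 16): 6 walnut, 6 rose, 2 pea, 2 single
pea: 2 out of 16 → fraction 1/8
Expected count = 1/8 × 832 = 104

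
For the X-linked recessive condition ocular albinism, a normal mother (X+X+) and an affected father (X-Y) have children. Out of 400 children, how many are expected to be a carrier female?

Cross: X+X+ × X-Y
Offspring: 2 X+X-, 2 X+Y
Probability of a carrier female: 2/4 = 1/2
Expected count = 1/2 × 400 = 200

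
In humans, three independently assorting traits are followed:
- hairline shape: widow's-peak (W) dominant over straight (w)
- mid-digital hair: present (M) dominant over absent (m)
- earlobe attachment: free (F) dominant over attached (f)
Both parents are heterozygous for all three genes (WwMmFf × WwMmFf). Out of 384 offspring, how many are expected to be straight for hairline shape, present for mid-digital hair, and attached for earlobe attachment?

Trihybrid cross: WwMmFf × WwMmFf
Each trait segregates independently with a 3:1 phenotypic ratio, so each gene contributes 3/4 (dominant) or 1/4 (recessive).
Target: straight (hairline shape), present (mid-digital hair), attached (earlobe attachment)
Probability = product of independent per-trait probabilities
= 1/4 × 3/4 × 1/4 = 3/64
Expected count = 3/64 × 384 = 18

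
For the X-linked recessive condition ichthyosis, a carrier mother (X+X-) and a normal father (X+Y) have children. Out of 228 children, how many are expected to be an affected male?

Cross: X+X- × X+Y
Offspring: 1 X+X+, 1 X+Y, 1 X+X-, 1 X-Y
Probability of an affected male: 1/4
Expected count = 1/4 × 228 = 57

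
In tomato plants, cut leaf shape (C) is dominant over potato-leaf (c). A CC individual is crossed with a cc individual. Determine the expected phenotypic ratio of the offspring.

Punnett square for CC × cc:
Offspring genotypes: 4 Cc
cut: 4, potato-leaf: 0
Ratio: all cut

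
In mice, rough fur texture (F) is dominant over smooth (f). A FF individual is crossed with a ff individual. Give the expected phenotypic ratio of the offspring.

Punnett square for FF × ff:
Offspring genotypes: 4 Ff
rough: 4, smooth: 0
Ratio: all rough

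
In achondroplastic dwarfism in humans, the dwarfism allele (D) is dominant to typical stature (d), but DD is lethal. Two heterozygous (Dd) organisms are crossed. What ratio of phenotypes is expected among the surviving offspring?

Cross: Dd × Dd
Punnett square offspring (before lethality): 1 DD, 2 Dd, 1 dd
The DD genotype is lethal (embryos die); surviving offspring: 2 Dd, 1 dd
Ratio: 2 achondroplastic dwarf : 1 typical stature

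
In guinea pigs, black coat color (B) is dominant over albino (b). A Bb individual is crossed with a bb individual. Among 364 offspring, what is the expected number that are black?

Punnett square for Bb × bb:
Offspring genotypes: 2 Bb, 2 bb
black: 2, albino: 2
black: 2 out of 4 → fraction 1/2
Expected count = 1/2 × 364 = 182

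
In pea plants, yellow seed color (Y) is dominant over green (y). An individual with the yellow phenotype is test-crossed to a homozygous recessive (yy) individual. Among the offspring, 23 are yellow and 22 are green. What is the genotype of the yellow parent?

Test cross: ? × yy
Offspring: 23 yellow, 22 green — approximately 1:1.
A 1:1 ratio in a test cross indicates the unknown parent is heterozygous (Yy).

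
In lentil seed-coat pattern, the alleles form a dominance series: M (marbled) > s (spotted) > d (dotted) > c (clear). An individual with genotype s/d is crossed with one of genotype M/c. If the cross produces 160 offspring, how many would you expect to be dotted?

Cross: s/d × M/c
Allele dominance: M > s > d > c
Offspring genotypes: 1 M/s, 1 s/c, 1 M/d, 1 d/c
Phenotype counts: 2 marbled, 1 spotted, 1 dotted
dotted: 1 out of 4 → fraction 1/4
Expected count = 1/4 × 160 = 40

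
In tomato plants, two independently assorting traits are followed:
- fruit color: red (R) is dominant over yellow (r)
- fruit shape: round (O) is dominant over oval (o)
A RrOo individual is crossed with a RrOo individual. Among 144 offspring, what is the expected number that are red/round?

Dihybrid cross RrOo × RrOo — consider each gene separately:
fruit color: Rr × Rr → 1 RR, 2 Rr, 1 rr → 3 R_ : 1 rr (out of 4)
fruit shape: Oo × Oo → 1 OO, 2 Oo, 1 oo → 3 O_ : 1 oo (out of 4)
Combine (counts out of 4 × 4 = 16): red/round (R_O_) = 3×3 = 9; red/oval (R_oo) = 3×1 = 3; yellow/round (rrO_) = 1×3 = 3; yellow/oval (rroo) = 1×1 = 1
Phenotype counts (out of 16): 9 red/round, 3 red/oval, 3 yellow/round, 1 yellow/oval
red/round: 9 out of 16 → fraction 9/16
Expected count = 9/16 × 144 = 81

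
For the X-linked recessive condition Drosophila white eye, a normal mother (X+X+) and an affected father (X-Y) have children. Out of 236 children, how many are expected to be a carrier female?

Cross: X+X+ × X-Y
Offspring: 2 X+X-, 2 X+Y
Probability of a carrier female: 2/4 = 1/2
Expected count = 1/2 × 236 = 118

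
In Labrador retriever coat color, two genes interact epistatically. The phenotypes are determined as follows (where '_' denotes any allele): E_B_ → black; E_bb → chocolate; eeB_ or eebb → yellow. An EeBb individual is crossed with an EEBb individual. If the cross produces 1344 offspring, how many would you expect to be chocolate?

Cross: EeBb × EEBb — consider each gene separately:
E gene: Ee × EE → 2 EE, 2 Ee → 4 E_ (out of 4)
B gene: Bb × Bb → 1 BB, 2 Bb, 1 bb → 3 B_ : 1 bb (out of 4)
Genotype classes (out of 4 × 4 = 16): E_B_ = 4×3 = 12; E_bb = 4×1 = 4
Apply the phenotype rules: E_B_ (12) → black; E_bb (4) → chocolate
Phenotype counts (out of 16): 12 black, 4 chocolate
chocolate: 4 out of 16 → fraction 1/4
Expected count = 1/4 × 1344 = 336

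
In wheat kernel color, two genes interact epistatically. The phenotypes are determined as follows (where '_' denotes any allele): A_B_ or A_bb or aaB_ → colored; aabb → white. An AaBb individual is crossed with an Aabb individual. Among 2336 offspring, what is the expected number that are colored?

Cross: AaBb × Aabb — consider each gene separately:
A gene: Aa × Aa → 1 AA, 2 Aa, 1 aa → 3 A_ : 1 aa (out of 4)
B gene: Bb × bb → 2 Bb, 2 bb → 2 B_ : 2 bb (out of 4)
Genotype classes (out of 4 × 4 = 16): A_B_ = 3×2 = 6; A_bb = 3×2 = 6; aaB_ = 1×2 = 2; aabb = 1×2 = 2
Apply the phenotype rules: A_B_ (6) + A_bb (6) + aaB_ (2) → colored; aabb (2) → white
Phenotype counts (out of 16): 14 colored, 2 white
colored: 14 out of 16 → fraction 7/8
Expected count = 7/8 × 2336 = 2044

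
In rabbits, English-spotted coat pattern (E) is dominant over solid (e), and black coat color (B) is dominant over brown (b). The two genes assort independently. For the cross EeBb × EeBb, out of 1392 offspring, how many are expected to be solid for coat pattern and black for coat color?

Dihybrid cross EeBb × EeBb — consider each gene separately:
coat pattern: Ee × Ee → 1 EE, 2 Ee, 1 ee → 3 E_ : 1 ee (out of 4)
coat color: Bb × Bb → 1 BB, 2 Bb, 1 bb → 3 B_ : 1 bb (out of 4)
Looking for: solid (ee) and black (B_)
P(solid) = 1/4, P(black) = 3/4
P(both) = 1/4 × 3/4 = 3/16
Expected count = 3/16 × 1392 = 261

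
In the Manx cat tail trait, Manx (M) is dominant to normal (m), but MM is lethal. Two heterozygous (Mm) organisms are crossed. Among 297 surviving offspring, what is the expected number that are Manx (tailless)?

Cross: Mm × Mm
Punnett square offspring (before lethality): 1 MM, 2 Mm, 1 mm
The MM genotype is lethal (embryos die); surviving offspring: 2 Mm, 1 mm
Manx (tailless): 2 out of 3 → fraction 2/3
Expected count = 2/3 × 297 = 198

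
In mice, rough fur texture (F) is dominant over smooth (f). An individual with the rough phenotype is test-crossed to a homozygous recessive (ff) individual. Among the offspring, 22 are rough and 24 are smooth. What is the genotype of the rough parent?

Test cross: ? × ff
Offspring: 22 rough, 24 smooth — approximately 1:1.
A 1:1 ratio in a test cross indicates the unknown parent is heterozygous (Ff).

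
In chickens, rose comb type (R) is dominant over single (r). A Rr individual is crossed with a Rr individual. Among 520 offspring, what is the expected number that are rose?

Punnett square for Rr × Rr:
Offspring genotypes: 1 RR, 2 Rr, 1 rr
rose: 3, single: 1
rose: 3 out of 4 → fraction 3/4
Expected count = 3/4 × 520 = 390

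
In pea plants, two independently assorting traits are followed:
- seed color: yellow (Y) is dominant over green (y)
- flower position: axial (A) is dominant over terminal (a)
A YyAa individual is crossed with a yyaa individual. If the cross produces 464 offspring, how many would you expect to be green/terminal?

Dihybrid cross YyAa × yyaa — consider each gene separately:
seed color: Yy × yy → 2 Yy, 2 yy → 2 Y_ : 2 yy (out of 4)
flower position: Aa × aa → 2 Aa, 2 aa → 2 A_ : 2 aa (out of 4)
Combine (counts out of 4 × 4 = 16): yellow/axial (Y_A_) = 2×2 = 4; yellow/terminal (Y_aa) = 2×2 = 4; green/axial (yyA_) = 2×2 = 4; green/terminal (yyaa) = 2×2 = 4
Phenotype counts (out of 16): 4 yellow/axial, 4 yellow/terminal, 4 green/axial, 4 green/terminal
green/terminal: 4 out of 16 → fraction 1/4
Expected count = 1/4 × 464 = 116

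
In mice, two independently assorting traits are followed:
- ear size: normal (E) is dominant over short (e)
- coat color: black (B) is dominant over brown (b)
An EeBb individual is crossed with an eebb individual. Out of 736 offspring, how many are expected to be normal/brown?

Dihybrid cross EeBb × eebb — consider each gene separately:
ear size: Ee × ee → 2 Ee, 2 ee → 2 E_ : 2 ee (out of 4)
coat color: Bb × bb → 2 Bb, 2 bb → 2 B_ : 2 bb (out of 4)
Combine (counts out of 4 × 4 = 16): normal/black (E_B_) = 2×2 = 4; normal/brown (E_bb) = 2×2 = 4; short/black (eeB_) = 2×2 = 4; short/brown (eebb) = 2×2 = 4
Phenotype counts (out of 16): 4 normal/black, 4 normal/brown, 4 short/black, 4 short/brown
normal/brown: 4 out of 16 → fraction 1/4
Expected count = 1/4 × 736 = 184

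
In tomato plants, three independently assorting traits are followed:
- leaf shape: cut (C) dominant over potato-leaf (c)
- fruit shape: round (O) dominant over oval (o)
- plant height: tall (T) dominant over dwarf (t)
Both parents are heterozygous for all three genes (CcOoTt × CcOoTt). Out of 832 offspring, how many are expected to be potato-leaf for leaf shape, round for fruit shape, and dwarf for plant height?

Trihybrid cross: CcOoTt × CcOoTt
Each trait segregates independently with a 3:1 phenotypic ratio, so each gene contributes 3/4 (dominant) or 1/4 (recessive).
Target: potato-leaf (leaf shape), round (fruit shape), dwarf (plant height)
Probability = product of independent per-trait probabilities
= 1/4 × 3/4 × 1/4 = 3/64
Expected count = 3/64 × 832 = 39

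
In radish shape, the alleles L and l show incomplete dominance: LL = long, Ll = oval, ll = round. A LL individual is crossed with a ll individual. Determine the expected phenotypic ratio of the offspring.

Punnett square for LL × ll:
Offspring genotypes: 4 Ll
Phenotype counts: 4 oval
Ratio: all oval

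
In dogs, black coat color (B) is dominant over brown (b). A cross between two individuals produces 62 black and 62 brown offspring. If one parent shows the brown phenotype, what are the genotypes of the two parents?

Observed offspring: 62 black, 62 brown
The observed ratio simplifies to 1:1. One parent shows brown, so its genotype must be bb. A 1:1 offspring split requires the other parent to be heterozygous (Bb).
Parent genotypes: bb × Bb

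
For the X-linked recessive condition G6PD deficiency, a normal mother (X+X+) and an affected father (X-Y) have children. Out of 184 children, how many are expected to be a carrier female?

Cross: X+X+ × X-Y
Offspring: 2 X+X-, 2 X+Y
Probability of a carrier female: 2/4 = 1/2
Expected count = 1/2 × 184 = 92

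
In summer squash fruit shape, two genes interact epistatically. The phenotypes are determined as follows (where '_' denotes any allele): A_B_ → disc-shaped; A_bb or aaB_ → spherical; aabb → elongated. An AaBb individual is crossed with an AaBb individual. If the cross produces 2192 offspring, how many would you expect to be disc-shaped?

Cross: AaBb × AaBb — consider each gene separately:
A gene: Aa × Aa → 1 AA, 2 Aa, 1 aa → 3 A_ : 1 aa (out of 4)
B gene: Bb × Bb → 1 BB, 2 Bb, 1 bb → 3 B_ : 1 bb (out of 4)
Genotype classes (out of 4 × 4 = 16): A_B_ = 3×3 = 9; A_bb = 3×1 = 3; aaB_ = 1×3 = 3; aabb = 1×1 = 1
Apply the phenotype rules: A_B_ (9) → disc-shaped; A_bb (3) + aaB_ (3) → spherical; aabb (1) → elongated
Phenotype counts (out of 16): 9 disc-shaped, 6 spherical, 1 elongated
disc-shaped: 9 out of 16 → fraction 9/16
Expected count = 9/16 × 2192 = 1233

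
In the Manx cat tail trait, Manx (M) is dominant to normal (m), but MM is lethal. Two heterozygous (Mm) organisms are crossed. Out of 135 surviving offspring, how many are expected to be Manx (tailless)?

Cross: Mm × Mm
Punnett square offspring (before lethality): 1 MM, 2 Mm, 1 mm
The MM genotype is lethal (embryos die); surviving offspring: 2 Mm, 1 mm
Manx (tailless): 2 out of 3 → fraction 2/3
Expected count = 2/3 × 135 = 90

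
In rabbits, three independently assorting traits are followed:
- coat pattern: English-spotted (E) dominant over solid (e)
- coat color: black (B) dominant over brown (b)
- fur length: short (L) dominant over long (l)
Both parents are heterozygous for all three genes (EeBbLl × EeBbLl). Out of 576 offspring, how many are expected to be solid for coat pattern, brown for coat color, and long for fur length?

Trihybrid cross: EeBbLl × EeBbLl
Each trait segregates independently with a 3:1 phenotypic ratio, so each gene contributes 3/4 (dominant) or 1/4 (recessive).
Target: solid (coat pattern), brown (coat color), long (fur length)
Probability = product of independent per-trait probabilities
= 1/4 × 1/4 × 1/4 = 1/64
Expected count = 1/64 × 576 = 9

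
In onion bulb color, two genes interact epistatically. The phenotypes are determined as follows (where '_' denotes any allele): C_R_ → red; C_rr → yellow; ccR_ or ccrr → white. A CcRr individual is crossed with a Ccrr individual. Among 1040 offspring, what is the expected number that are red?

Cross: CcRr × Ccrr — consider each gene separately:
C gene: Cc × Cc → 1 CC, 2 Cc, 1 cc → 3 C_ : 1 cc (out of 4)
R gene: Rr × rr → 2 Rr, 2 rr → 2 R_ : 2 rr (out of 4)
Genotype classes (out of 4 × 4 = 16): C_R_ = 3×2 = 6; C_rr = 3×2 = 6; ccR_ = 1×2 = 2; ccrr = 1×2 = 2
Apply the phenotype rules: C_R_ (6) → red; C_rr (6) → yellow; ccR_ (2) + ccrr (2) → white
Phenotype counts (out of 16): 6 red, 6 yellow, 4 white
red: 6 out of 16 → fraction 3/8
Expected count = 3/8 × 1040 = 390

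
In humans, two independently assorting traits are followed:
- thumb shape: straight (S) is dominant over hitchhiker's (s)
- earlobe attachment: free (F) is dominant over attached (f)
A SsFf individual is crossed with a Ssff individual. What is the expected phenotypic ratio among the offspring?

Dihybrid cross SsFf × Ssff — consider each gene separately:
thumb shape: Ss × Ss → 1 SS, 2 Ss, 1 ss → 3 S_ : 1 ss (out of 4)
earlobe attachment: Ff × ff → 2 Ff, 2 ff → 2 F_ : 2 ff (out of 4)
Combine (counts out of 4 × 4 = 16): straight/free (S_F_) = 3×2 = 6; straight/attached (S_ff) = 3×2 = 6; hitchhiker's/free (ssF_) = 1×2 = 2; hitchhiker's/attached (ssff) = 1×2 = 2
Phenotype counts (out of 16): 6 straight/free, 6 straight/attached, 2 hitchhiker's/free, 2 hitchhiker's/attached
Ratio: 3 straight/free : 3 straight/attached : 1 hitchhiker's/free : 1 hitchhiker's/attached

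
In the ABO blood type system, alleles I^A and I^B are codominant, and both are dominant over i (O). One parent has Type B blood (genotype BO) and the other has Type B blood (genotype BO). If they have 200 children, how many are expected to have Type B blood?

Cross: BO × BO
Possible offspring genotypes: 1 BB, 2 BO, 1 OO
Blood type counts: 3 Type B, 1 Type O
Probability of Type B: 3/4
Expected count = 3/4 × 200 = 150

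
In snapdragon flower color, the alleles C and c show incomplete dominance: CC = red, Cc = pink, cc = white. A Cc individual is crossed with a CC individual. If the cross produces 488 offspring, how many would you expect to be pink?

Punnett square for Cc × CC:
Offspring genotypes: 2 CC, 2 Cc
Phenotype counts: 2 red, 2 pink
pink: 2 out of 4 → fraction 1/2
Expected count = 1/2 × 488 = 244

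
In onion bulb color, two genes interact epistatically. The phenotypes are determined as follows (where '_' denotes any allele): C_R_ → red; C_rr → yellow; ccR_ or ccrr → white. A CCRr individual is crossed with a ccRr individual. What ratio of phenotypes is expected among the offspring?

Cross: CCRr × ccRr — consider each gene separately:
C gene: CC × cc → 4 Cc → 4 C_ (out of 4)
R gene: Rr × Rr → 1 RR, 2 Rr, 1 rr → 3 R_ : 1 rr (out of 4)
Genotype classes (out of 4 × 4 = 16): C_R_ = 4×3 = 12; C_rr = 4×1 = 4
Apply the phenotype rules: C_R_ (12) → red; C_rr (4) → yellow
Phenotype counts (out of 16): 12 red, 4 yellow
Ratio: 3 red : 1 yellow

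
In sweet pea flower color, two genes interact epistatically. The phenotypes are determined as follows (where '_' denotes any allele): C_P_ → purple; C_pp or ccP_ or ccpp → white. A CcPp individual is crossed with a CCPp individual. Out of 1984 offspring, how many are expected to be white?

Cross: CcPp × CCPp — consider each gene separately:
C gene: Cc × CC → 2 CC, 2 Cc → 4 C_ (out of 4)
P gene: Pp × Pp → 1 PP, 2 Pp, 1 pp → 3 P_ : 1 pp (out of 4)
Genotype classes (out of 4 × 4 = 16): C_P_ = 4×3 = 12; C_pp = 4×1 = 4
Apply the phenotype rules: C_P_ (12) → purple; C_pp (4) → white
Phenotype counts (out of 16): 12 purple, 4 white
white: 4 out of 16 → fraction 1/4
Expected count = 1/4 × 1984 = 496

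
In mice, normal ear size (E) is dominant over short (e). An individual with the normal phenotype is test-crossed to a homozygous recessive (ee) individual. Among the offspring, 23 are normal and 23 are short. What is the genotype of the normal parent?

Test cross: ? × ee
Offspring: 23 normal, 23 short — approximately 1:1.
A 1:1 ratio in a test cross indicates the unknown parent is heterozygous (Ee).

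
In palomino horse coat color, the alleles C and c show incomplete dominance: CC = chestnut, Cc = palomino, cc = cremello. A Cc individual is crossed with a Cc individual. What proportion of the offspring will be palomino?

Punnett square for Cc × Cc:
Offspring genotypes: 1 CC, 2 Cc, 1 cc
Phenotype counts: 1 chestnut, 2 palomino, 1 cremello
palomino: 2 out of 4
Probability: 2/4 = 1/2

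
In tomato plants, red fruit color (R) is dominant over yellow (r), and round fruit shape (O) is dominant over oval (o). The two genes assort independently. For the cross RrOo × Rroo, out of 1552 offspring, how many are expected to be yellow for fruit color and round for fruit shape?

Dihybrid cross RrOo × Rroo — consider each gene separately:
fruit color: Rr × Rr → 1 RR, 2 Rr, 1 rr → 3 R_ : 1 rr (out of 4)
fruit shape: Oo × oo → 2 Oo, 2 oo → 2 O_ : 2 oo (out of 4)
Looking for: yellow (rr) and round (O_)
P(yellow) = 1/4, P(round) = 2/4
P(both) = 1/4 × 2/4 = 2/16 = 1/8
Expected count = 1/8 × 1552 = 194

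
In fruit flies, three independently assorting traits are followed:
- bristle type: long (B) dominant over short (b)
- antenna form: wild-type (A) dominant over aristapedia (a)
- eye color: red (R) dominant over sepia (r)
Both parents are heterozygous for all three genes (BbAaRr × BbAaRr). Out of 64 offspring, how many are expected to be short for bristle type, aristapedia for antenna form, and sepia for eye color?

Trihybrid cross: BbAaRr × BbAaRr
Each trait segregates independently with a 3:1 phenotypic ratio, so each gene contributes 3/4 (dominant) or 1/4 (recessive).
Target: short (bristle type), aristapedia (antenna form), sepia (eye color)
Probability = product of independent per-trait probabilities
= 1/4 × 1/4 × 1/4 = 1/64
Expected count = 1/64 × 64 = 1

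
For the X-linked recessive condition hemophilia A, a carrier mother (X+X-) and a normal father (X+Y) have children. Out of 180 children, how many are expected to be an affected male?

Cross: X+X- × X+Y
Offspring: 1 X+X+, 1 X+Y, 1 X+X-, 1 X-Y
Probability of an affected male: 1/4
Expected count = 1/4 × 180 = 45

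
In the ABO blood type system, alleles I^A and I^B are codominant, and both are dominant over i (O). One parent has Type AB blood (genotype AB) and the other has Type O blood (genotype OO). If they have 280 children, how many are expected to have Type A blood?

Cross: AB × OO
Possible offspring genotypes: 2 AO, 2 BO
Blood type counts: 2 Type A, 2 Type B
Probability of Type A: 2/4 = 1/2
Expected count = 1/2 × 280 = 140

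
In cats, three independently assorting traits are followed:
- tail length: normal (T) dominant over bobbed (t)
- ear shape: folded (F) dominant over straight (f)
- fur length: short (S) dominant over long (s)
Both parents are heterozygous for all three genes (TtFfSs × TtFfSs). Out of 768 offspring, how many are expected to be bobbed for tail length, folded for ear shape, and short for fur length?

Trihybrid cross: TtFfSs × TtFfSs
Each trait segregates independently with a 3:1 phenotypic ratio, so each gene contributes 3/4 (dominant) or 1/4 (recessive).
Target: bobbed (tail length), folded (ear shape), short (fur length)
Probability = product of independent per-trait probabilities
= 1/4 × 3/4 × 3/4 = 9/64
Expected count = 9/64 × 768 = 108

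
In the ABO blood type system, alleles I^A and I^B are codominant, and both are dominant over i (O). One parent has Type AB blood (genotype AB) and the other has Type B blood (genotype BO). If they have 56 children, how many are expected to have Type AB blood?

Cross: AB × BO
Possible offspring genotypes: 1 AB, 1 AO, 1 BB, 1 BO
Blood type counts: 1 Type AB, 1 Type A, 2 Type B
Probability of Type AB: 1/4
Expected count = 1/4 × 56 = 14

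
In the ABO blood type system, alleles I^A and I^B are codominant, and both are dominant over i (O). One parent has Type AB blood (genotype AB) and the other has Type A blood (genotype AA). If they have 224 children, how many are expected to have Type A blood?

Cross: AB × AA
Possible offspring genotypes: 2 AA, 2 AB
Blood type counts: 2 Type A, 2 Type AB
Probability of Type A: 2/4 = 1/2
Expected count = 1/2 × 224 = 112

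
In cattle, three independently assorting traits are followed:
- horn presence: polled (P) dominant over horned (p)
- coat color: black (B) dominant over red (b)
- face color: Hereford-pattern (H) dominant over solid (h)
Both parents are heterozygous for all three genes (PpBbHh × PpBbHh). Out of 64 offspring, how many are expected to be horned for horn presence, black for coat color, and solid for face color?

Trihybrid cross: PpBbHh × PpBbHh
Each trait segregates independently with a 3:1 phenotypic ratio, so each gene contributes 3/4 (dominant) or 1/4 (recessive).
Target: horned (horn presence), black (coat color), solid (face color)
Probability = product of independent per-trait probabilities
= 1/4 × 3/4 × 1/4 = 3/64
Expected count = 3/64 × 64 = 3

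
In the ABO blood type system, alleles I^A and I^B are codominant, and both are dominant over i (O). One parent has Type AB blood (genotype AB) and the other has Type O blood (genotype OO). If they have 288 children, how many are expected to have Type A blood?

Cross: AB × OO
Possible offspring genotypes: 2 AO, 2 BO
Blood type counts: 2 Type A, 2 Type B
Probability of Type A: 2/4 = 1/2
Expected count = 1/2 × 288 = 144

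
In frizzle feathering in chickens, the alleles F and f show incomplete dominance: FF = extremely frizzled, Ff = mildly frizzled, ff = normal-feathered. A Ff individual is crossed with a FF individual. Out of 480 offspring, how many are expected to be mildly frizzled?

Punnett square for Ff × FF:
Offspring genotypes: 2 FF, 2 Ff
Phenotype counts: 2 extremely frizzled, 2 mildly frizzled
mildly frizzled: 2 out of 4 → fraction 1/2
Expected count = 1/2 × 480 = 240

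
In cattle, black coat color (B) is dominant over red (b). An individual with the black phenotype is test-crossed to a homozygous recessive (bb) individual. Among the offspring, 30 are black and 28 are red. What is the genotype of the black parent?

Test cross: ? × bb
Offspring: 30 black, 28 red — approximately 1:1.
A 1:1 ratio in a test cross indicates the unknown parent is heterozygous (Bb).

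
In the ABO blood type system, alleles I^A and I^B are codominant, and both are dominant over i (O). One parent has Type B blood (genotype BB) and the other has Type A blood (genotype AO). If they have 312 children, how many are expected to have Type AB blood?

Cross: BB × AO
Possible offspring genotypes: 2 AB, 2 BO
Blood type counts: 2 Type AB, 2 Type B
Probability of Type AB: 2/4 = 1/2
Expected count = 1/2 × 312 = 156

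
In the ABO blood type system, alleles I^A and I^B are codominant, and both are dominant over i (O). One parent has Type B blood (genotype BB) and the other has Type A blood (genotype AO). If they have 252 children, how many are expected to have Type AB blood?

Cross: BB × AO
Possible offspring genotypes: 2 AB, 2 BO
Blood type counts: 2 Type AB, 2 Type B
Probability of Type AB: 2/4 = 1/2
Expected count = 1/2 × 252 = 126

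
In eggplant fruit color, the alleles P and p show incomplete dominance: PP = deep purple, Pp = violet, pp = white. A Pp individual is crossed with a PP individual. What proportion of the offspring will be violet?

Punnett square for Pp × PP:
Offspring genotypes: 2 PP, 2 Pp
Phenotype counts: 2 deep purple, 2 violet
violet: 2 out of 4
Probability: 2/4 = 1/2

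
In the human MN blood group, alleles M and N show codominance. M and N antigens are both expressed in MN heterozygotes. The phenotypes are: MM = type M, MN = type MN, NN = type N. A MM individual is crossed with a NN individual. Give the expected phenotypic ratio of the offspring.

Punnett square for MM × NN:
Offspring genotypes: 4 MN
Phenotype counts: 4 type MN
Ratio: all type MN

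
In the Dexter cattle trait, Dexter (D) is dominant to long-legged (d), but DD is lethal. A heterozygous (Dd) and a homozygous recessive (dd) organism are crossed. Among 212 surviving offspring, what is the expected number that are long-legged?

Cross: Dd × dd
Punnett square offspring (before lethality): 2 Dd, 2 dd
No DD offspring are produced in this cross.
long-legged: 2 out of 4 → fraction 1/2
Expected count = 1/2 × 212 = 106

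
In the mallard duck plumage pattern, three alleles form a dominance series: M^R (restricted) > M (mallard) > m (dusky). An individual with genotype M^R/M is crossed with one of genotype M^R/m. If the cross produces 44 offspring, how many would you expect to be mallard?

Cross: M^R/M × M^R/m
Allele dominance: M^R > M > m
Offspring genotypes: 1 M^R/M^R, 1 M^R/m, 1 M^R/M, 1 M/m
Phenotype counts: 3 restricted, 1 mallard
mallard: 1 out of 4 → fraction 1/4
Expected count = 1/4 × 44 = 11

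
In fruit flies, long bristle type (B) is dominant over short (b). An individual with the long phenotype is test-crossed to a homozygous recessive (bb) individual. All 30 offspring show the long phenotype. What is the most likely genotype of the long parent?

Test cross: ? × bb
All offspring are long.
If the unknown parent were heterozygous (Bb), about half of 30 offspring would be short; none are. The unknown parent is most likely homozygous dominant (BB).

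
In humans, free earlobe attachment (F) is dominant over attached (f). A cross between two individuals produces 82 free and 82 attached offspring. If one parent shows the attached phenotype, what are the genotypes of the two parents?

Observed offspring: 82 free, 82 attached
The observed ratio simplifies to 1:1. One parent shows attached, so its genotype must be ff. A 1:1 offspring split requires the other parent to be heterozygous (Ff).
Parent genotypes: ff × Ff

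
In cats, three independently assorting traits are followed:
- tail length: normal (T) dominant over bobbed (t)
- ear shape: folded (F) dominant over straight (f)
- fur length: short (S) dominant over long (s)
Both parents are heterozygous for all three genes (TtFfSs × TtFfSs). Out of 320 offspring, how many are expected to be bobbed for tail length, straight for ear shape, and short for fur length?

Trihybrid cross: TtFfSs × TtFfSs
Each trait segregates independently with a 3:1 phenotypic ratio, so each gene contributes 3/4 (dominant) or 1/4 (recessive).
Target: bobbed (tail length), straight (ear shape), short (fur length)
Probability = product of independent per-trait probabilities
= 1/4 × 1/4 × 3/4 = 3/64
Expected count = 3/64 × 320 = 15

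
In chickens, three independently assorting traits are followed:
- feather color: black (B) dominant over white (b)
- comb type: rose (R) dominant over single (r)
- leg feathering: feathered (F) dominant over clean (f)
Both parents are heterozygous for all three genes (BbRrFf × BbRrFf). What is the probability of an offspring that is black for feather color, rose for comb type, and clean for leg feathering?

Trihybrid cross: BbRrFf × BbRrFf
Each trait segregates independently with a 3:1 phenotypic ratio, so each gene contributes 3/4 (dominant) or 1/4 (recessive).
Target: black (feather color), rose (comb type), clean (leg feathering)
Probability = product of independent per-trait probabilities
= 3/4 × 3/4 × 1/4 = 9/64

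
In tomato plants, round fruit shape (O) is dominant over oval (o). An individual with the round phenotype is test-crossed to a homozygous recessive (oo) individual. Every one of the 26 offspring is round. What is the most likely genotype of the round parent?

Test cross: ? × oo
All offspring are round.
If the unknown parent were heterozygous (Oo), about half of 26 offspring would be oval; none are. The unknown parent is most likely homozygous dominant (OO).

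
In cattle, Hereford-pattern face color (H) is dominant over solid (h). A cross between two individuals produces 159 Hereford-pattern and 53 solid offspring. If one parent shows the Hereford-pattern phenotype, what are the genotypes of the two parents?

Observed offspring: 159 Hereford-pattern, 53 solid
The observed ratio simplifies to 3:1. Solid (hh) offspring appear, so each parent must contribute one h allele. The parent stated to show Hereford-pattern carries H, so it is Hh. The other parent is then either Hh or hh: Hh × hh would give a 1:1 split, whereas Hh × Hh gives 3:1 — matching the data. So both parents are heterozygous (Hh × Hh).
Parent genotypes: Hh × Hh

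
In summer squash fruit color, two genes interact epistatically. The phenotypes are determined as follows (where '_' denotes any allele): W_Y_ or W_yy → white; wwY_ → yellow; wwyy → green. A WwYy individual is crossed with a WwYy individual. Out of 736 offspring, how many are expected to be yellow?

Cross: WwYy × WwYy — consider each gene separately:
W gene: Ww × Ww → 1 WW, 2 Ww, 1 ww → 3 W_ : 1 ww (out of 4)
Y gene: Yy × Yy → 1 YY, 2 Yy, 1 yy → 3 Y_ : 1 yy (out of 4)
Genotype classes (out of 4 × 4 = 16): W_Y_ = 3×3 = 9; W_yy = 3×1 = 3; wwY_ = 1×3 = 3; wwyy = 1×1 = 1
Apply the phenotype rules: W_Y_ (9) + W_yy (3) → white; wwY_ (3) → yellow; wwyy (1) → green
Phenotype counts (out of 16): 12 white, 3 yellow, 1 green
yellow: 3 out of 16 → fraction 3/16
Expected count = 3/16 × 736 = 138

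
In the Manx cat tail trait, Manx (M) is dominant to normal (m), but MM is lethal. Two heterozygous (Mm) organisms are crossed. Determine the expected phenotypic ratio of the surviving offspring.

Cross: Mm × Mm
Punnett square offspring (before lethality): 1 MM, 2 Mm, 1 mm
The MM genotype is lethal (embryos die); surviving offspring: 2 Mm, 1 mm
Ratio: 2 Manx (tailless) : 1 normal-tailed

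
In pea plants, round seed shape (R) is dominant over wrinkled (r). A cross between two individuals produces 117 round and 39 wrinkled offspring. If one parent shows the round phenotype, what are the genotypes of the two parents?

Observed offspring: 117 round, 39 wrinkled
The observed ratio simplifies to 3:1. Wrinkled (rr) offspring appear, so each parent must contribute one r allele. The parent stated to show round carries R, so it is Rr. The other parent is then either Rr or rr: Rr × rr would give a 1:1 split, whereas Rr × Rr gives 3:1 — matching the data. So both parents are heterozygous (Rr × Rr).
Parent genotypes: Rr × Rr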